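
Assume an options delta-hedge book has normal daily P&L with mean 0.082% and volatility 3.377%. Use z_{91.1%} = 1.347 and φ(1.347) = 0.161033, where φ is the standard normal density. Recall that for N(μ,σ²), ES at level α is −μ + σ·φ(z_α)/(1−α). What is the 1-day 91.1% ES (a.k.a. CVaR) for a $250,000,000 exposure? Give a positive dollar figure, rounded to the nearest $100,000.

$15,100,000

Tail multiplier: φ(z)/(1−α) = 0.161033 / 0.089 = 1.809.
ES = −(0.082%) + 3.377% × 1.809 = 6.027%.
On $250,000,000: 0.06027 × $250,000,000 = $15,067,500.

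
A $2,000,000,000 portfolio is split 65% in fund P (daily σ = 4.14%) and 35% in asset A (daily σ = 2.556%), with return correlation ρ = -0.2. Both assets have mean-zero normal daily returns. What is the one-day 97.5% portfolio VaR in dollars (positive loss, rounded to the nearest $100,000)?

$104,300,000

σ_p² = 0.65²·4.14² + 0.35²·2.556² + 2·-0.2·0.65·0.35·4.14·2.556 = 7.0788 (%²).
σ_p = √7.0788 = 2.661%.
At 97.5%, z = 1.960.
VaR = 1.960 × 2.661% = 5.216%; on $2,000,000,000 that is $104,320,000.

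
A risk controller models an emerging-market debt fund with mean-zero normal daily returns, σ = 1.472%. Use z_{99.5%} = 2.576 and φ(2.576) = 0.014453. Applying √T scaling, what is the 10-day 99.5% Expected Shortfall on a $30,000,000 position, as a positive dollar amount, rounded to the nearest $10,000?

$4,040,000

σ_{10d} = 1.472% × √10 = 4.655%.
ES multiplier = φ(z)/(1−α) = 0.014453/0.005 = 2.891.
ES = 4.655% × 2.891 = 13.458%; on $30,000,000: $4,037,400.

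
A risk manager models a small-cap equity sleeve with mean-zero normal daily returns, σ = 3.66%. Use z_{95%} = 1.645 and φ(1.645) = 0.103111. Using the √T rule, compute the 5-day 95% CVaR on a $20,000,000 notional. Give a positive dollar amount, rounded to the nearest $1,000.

σ_{5d} = 3.66% × √5 = 8.184%.
ES multiplier = φ(z)/(1−α) = 0.103111/0.05 = 2.062.
ES = 8.184% × 2.062 = 16.875%; on $20,000,000: $3,375,000.

$3,375,000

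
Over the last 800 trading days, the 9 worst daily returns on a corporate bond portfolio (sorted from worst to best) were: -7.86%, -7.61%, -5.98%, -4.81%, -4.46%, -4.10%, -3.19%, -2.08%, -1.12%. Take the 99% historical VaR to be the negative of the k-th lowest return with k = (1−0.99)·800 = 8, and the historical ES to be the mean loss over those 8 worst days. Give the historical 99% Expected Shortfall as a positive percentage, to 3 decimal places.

5.011%

The 8 worst returns sum to -40.09%.
ES = −(-40.09%) / 8 = 5.01125% ≈ 5.011%.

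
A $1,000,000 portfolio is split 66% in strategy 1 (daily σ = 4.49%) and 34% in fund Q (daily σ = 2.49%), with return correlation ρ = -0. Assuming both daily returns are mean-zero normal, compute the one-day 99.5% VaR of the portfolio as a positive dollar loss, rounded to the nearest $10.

σ_p² = 0.66²·4.49² + 0.34²·2.49² + 2·-0·0.66·0.34·4.49·2.49 = 9.4985 (%²).
σ_p = √9.4985 = 3.082%.
At 99.5%, z = 2.576.
VaR = 2.576 × 3.082% = 7.939%; on $1,000,000 that is $79,390.

$79,390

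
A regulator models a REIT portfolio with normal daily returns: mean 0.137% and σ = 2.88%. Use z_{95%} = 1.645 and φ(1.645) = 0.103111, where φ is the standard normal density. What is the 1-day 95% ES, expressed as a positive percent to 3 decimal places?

Tail multiplier: φ(z)/(1−α) = 0.103111 / 0.05 = 2.062.
ES = −(0.137%) + 2.88% × 2.062 = 5.802%.

5.802%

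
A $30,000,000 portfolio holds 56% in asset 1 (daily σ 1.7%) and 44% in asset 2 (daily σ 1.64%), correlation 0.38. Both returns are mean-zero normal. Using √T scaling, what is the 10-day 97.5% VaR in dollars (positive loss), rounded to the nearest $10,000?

σ_p = √(0.56²·1.7² + 0.44²·1.64² + 2·0.38·0.56·0.44·1.7·1.64) = 1.396%.
σ_{10d} = 1.396% × √10 = 4.415%.
z(97.5%) = 1.960.
VaR = 1.960 × 4.415% = 8.653%; on $30,000,000 that is $2,595,900.

$2,600,000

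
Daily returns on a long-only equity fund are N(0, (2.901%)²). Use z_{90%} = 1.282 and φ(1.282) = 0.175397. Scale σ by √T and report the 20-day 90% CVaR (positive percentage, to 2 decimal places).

σ_{20d} = 2.901% × √20 = 12.974%.
ES multiplier = φ(z)/(1−α) = 0.175397/0.1 = 1.754.
ES = 12.974% × 1.754 = 22.756%.

22.76%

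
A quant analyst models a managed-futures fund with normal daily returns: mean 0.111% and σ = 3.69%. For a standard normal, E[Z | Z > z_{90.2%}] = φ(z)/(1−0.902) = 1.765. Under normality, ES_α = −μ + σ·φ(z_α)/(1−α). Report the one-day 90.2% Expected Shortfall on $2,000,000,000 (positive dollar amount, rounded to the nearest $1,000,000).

$128,000,000

ES = −(0.111%) + 3.69% × 1.765 = 6.402%.
On $2,000,000,000: 0.06402 × $2,000,000,000 = $128,040,000.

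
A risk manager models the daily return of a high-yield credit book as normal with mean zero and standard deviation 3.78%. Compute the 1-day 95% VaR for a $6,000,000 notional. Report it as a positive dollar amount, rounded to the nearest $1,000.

At 95% one-sided, z = 1.645.
VaR = z·σ = 1.645 × 3.78% = 6.218%.
On $6,000,000: 0.06218 × $6,000,000 = $373,080.

$373,000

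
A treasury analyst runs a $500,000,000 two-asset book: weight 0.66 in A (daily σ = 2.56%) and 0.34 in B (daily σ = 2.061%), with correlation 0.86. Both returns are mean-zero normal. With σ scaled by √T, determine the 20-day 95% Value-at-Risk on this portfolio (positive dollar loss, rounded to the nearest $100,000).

σ_p = √(0.66²·2.56² + 0.34²·2.061² + 2·0.86·0.66·0.34·2.56·2.061) = 2.320%.
σ_{20d} = 2.320% × √20 = 10.375%.
z(95%) = 1.645.
VaR = 1.645 × 10.375% = 17.067%; on $500,000,000 that is $85,335,000.

$85,300,000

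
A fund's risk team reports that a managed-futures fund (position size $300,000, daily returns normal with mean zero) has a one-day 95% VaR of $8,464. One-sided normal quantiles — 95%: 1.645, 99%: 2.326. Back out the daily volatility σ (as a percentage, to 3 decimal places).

1.715%

VaR as a fraction: $8,464 / $300,000 = 2.821%.
σ = VaR / z = 2.821% / 1.645 = 1.715%.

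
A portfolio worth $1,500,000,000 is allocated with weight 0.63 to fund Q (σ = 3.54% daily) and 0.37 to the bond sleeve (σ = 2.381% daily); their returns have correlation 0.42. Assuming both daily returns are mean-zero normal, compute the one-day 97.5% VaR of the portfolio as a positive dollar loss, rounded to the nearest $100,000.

σ_p² = 0.63²·3.54² + 0.37²·2.381² + 2·0.42·0.63·0.37·3.54·2.381 = 7.4003 (%²).
σ_p = √7.4003 = 2.720%.
At 97.5%, z = 1.960.
VaR = 1.960 × 2.720% = 5.331%; on $1,500,000,000 that is $79,965,000.

$80,000,000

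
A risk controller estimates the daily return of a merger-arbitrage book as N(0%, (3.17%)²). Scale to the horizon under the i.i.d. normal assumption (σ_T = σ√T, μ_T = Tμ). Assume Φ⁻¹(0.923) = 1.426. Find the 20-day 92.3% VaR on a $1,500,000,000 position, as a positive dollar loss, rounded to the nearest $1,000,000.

σ_{20d} = 3.17% × √20 = 14.177%.
VaR = 1.426 × 14.177% = 20.216%.
On $1,500,000,000: 0.20216 × $1,500,000,000 = $303,240,000.

$303,000,000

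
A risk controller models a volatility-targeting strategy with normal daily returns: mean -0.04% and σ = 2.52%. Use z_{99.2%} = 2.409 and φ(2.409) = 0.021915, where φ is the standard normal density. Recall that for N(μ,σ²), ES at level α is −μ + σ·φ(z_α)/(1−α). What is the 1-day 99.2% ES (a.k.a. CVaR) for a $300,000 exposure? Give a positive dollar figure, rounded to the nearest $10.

$20,830

Tail multiplier: φ(z)/(1−α) = 0.021915 / 0.008 = 2.739.
ES = −(-0.04%) + 2.52% × 2.739 = 6.942%.
On $300,000: 0.06942 × $300,000 = $20,826.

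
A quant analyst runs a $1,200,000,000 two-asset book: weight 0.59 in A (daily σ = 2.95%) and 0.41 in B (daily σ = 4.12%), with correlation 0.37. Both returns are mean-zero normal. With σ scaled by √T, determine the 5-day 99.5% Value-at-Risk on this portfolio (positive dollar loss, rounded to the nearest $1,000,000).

σ_p = √(0.59²·2.95² + 0.41²·4.12² + 2·0.37·0.59·0.41·2.95·4.12) = 2.839%.
σ_{5d} = 2.839% × √5 = 6.348%.
z(99.5%) = 2.576.
VaR = 2.576 × 6.348% = 16.352%; on $1,200,000,000 that is $196,224,000.

$196,000,000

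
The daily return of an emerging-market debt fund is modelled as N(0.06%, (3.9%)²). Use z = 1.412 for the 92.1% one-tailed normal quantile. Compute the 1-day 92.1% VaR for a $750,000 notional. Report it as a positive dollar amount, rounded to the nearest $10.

VaR = −μ + z·σ = −(0.06%) + 1.412 × 3.9% = 5.447%.
On $750,000: 0.05447 × $750,000 = $40,852.

$40,850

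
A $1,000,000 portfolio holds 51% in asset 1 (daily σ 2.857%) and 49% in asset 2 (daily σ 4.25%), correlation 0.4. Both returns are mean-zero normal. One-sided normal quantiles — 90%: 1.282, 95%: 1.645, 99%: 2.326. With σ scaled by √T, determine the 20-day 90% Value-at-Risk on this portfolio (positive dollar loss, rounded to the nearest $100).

σ_p = √(0.51²·2.857² + 0.49²·4.25² + 2·0.4·0.51·0.49·2.857·4.25) = 2.981%.
σ_{20d} = 2.981% × √20 = 13.331%.
VaR = 1.282 × 13.331% = 17.090%; on $1,000,000 that is $170,900.

$170,900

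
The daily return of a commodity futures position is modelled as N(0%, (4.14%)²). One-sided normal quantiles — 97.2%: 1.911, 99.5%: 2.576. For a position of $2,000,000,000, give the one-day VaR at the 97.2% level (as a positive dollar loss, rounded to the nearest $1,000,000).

VaR = z·σ = 1.911 × 4.14% = 7.912%.
On $2,000,000,000: 0.07912 × $2,000,000,000 = $158,240,000.

$158,000,000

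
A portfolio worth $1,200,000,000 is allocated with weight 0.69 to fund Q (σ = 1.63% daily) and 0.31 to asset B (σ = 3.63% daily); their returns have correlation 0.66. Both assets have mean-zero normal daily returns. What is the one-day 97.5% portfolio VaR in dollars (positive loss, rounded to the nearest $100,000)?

σ_p² = 0.69²·1.63² + 0.31²·3.63² + 2·0.66·0.69·0.31·1.63·3.63 = 4.2019 (%²).
σ_p = √4.2019 = 2.050%.
At 97.5%, z = 1.960.
VaR = 1.960 × 2.050% = 4.018%; on $1,200,000,000 that is $48,216,000.

$48,200,000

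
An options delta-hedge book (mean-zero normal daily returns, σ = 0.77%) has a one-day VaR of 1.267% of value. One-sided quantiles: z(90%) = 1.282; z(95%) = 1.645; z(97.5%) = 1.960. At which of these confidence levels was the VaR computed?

95%

Implied z = VaR/σ = 1.267 / 0.77 = 1.645.
This matches z(95%) = 1.645.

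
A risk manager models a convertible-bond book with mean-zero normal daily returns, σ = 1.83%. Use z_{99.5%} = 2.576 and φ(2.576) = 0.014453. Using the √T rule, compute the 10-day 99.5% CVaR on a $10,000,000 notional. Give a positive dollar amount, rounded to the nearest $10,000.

$1,670,000

σ_{10d} = 1.83% × √10 = 5.787%.
ES multiplier = φ(z)/(1−α) = 0.014453/0.005 = 2.891.
ES = 5.787% × 2.891 = 16.730%; on $10,000,000: $1,673,000.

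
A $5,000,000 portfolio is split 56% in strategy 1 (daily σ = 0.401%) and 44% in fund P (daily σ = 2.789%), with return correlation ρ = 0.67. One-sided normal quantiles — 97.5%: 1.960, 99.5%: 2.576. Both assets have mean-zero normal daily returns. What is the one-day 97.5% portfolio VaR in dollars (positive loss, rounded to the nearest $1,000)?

σ_p² = 0.56²·0.401² + 0.44²·2.789² + 2·0.67·0.56·0.44·0.401·2.789 = 1.9256 (%²).
σ_p = √1.9256 = 1.388%.
VaR = 1.960 × 1.388% = 2.720%; on $5,000,000 that is $136,000.

$136,000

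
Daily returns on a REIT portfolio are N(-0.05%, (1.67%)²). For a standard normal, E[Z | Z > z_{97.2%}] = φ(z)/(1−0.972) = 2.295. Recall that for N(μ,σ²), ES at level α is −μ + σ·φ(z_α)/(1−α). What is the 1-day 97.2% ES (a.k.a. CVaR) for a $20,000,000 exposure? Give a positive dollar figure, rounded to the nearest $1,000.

ES = −(-0.05%) + 1.67% × 2.295 = 3.883%.
On $20,000,000: 0.03883 × $20,000,000 = $776,600.

$777,000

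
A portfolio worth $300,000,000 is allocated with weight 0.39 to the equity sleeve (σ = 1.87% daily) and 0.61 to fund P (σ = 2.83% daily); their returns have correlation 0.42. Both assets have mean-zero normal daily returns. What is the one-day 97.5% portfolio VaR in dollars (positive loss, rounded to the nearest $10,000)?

$12,570,000

σ_p² = 0.39²·1.87² + 0.61²·2.83² + 2·0.42·0.39·0.61·1.87·2.83 = 4.5695 (%²).
σ_p = √4.5695 = 2.138%.
At 97.5%, z = 1.960.
VaR = 1.960 × 2.138% = 4.190%; on $300,000,000 that is $12,570,000.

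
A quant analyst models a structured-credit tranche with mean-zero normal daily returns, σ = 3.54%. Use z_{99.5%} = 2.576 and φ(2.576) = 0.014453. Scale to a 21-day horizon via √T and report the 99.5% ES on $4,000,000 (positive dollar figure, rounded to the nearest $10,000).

σ_{21d} = 3.54% × √21 = 16.222%.
ES multiplier = φ(z)/(1−α) = 0.014453/0.005 = 2.891.
ES = 16.222% × 2.891 = 46.898%; on $4,000,000: $1,875,920.

$1,880,000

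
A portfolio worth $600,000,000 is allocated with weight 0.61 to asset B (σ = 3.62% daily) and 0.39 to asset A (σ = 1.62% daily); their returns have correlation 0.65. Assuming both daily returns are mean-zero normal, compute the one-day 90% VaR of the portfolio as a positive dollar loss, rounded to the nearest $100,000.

σ_p² = 0.61²·3.62² + 0.39²·1.62² + 2·0.65·0.61·0.39·3.62·1.62 = 7.0890 (%²).
σ_p = √7.0890 = 2.663%.
At 90%, z = 1.282.
VaR = 1.282 × 2.663% = 3.414%; on $600,000,000 that is $20,484,000.

$20,500,000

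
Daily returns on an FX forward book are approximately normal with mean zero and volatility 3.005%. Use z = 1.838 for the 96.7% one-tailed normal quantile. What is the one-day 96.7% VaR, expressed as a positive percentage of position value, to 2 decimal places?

VaR = z·σ = 1.838 × 3.005% = 5.523%.

5.52%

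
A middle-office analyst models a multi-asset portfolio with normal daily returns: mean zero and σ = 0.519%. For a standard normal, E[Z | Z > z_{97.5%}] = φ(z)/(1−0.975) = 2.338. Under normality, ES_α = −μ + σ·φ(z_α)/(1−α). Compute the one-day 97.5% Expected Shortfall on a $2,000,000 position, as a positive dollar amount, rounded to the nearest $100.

ES = 0.519% × 2.338 = 1.213%.
On $2,000,000: 0.01213 × $2,000,000 = $24,260.

$24,300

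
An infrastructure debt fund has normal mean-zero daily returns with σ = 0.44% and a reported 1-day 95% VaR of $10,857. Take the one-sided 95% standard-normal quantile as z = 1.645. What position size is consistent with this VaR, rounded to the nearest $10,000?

$1,500,000

VaR as a fraction of value: z·σ = 1.645 × 0.44% = 0.7238%.
Position = $10,857 / 0.007238 = $1,500,000.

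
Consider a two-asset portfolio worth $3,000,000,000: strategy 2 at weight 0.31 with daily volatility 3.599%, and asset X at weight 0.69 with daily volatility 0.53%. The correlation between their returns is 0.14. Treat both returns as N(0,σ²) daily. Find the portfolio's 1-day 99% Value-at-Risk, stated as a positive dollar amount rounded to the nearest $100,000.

$85,300,000

σ_p² = 0.31²·3.599² + 0.69²·0.53² + 2·0.14·0.31·0.69·3.599·0.53 = 1.4927 (%²).
σ_p = √1.4927 = 1.222%.
At 99%, z = 2.326.
VaR = 2.326 × 1.222% = 2.842%; on $3,000,000,000 that is $85,260,000.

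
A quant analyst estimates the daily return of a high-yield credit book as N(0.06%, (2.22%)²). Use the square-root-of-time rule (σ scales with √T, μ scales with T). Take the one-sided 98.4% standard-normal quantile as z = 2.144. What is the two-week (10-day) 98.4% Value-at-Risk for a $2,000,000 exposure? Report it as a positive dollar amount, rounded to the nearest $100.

$289,000

σ_{10d} = 2.22% × √10 = 7.020%; μ_{10d} = 10 × 0.06% = 0.600%.
VaR = −(0.600%) + 2.144 × 7.020% = 14.451%.
On $2,000,000: 0.14451 × $2,000,000 = $289,020.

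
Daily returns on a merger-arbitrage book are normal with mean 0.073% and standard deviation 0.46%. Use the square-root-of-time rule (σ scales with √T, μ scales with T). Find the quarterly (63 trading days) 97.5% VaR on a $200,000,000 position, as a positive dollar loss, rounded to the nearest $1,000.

$5,114,000

At 97.5%, z = 1.960.
σ_{63d} = 0.46% × √63 = 3.651%; μ_{63d} = 63 × 0.073% = 4.599%.
VaR = −(4.599%) + 1.960 × 3.651% = 2.557%.
On $200,000,000: 0.02557 × $200,000,000 = $5,114,000.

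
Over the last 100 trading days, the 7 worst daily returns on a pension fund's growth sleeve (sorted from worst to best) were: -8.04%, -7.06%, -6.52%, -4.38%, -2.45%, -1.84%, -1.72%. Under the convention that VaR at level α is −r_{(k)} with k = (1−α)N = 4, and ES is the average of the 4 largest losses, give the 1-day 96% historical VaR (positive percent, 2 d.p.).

4.38%

k = 4; the 4th lowest return is -4.38%, so VaR = 4.38%.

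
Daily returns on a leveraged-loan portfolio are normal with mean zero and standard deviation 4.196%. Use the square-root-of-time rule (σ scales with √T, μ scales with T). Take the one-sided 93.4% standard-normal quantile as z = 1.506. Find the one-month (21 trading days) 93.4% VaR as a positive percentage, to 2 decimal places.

σ_{21d} = 4.196% × √21 = 19.228%.
VaR = 1.506 × 19.228% = 28.957%.

28.96%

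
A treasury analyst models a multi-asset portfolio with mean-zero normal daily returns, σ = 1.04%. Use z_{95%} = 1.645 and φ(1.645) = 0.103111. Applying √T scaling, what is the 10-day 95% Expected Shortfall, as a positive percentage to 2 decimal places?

6.78%

σ_{10d} = 1.04% × √10 = 3.289%.
ES multiplier = φ(z)/(1−α) = 0.103111/0.05 = 2.062.
ES = 3.289% × 2.062 = 6.782%.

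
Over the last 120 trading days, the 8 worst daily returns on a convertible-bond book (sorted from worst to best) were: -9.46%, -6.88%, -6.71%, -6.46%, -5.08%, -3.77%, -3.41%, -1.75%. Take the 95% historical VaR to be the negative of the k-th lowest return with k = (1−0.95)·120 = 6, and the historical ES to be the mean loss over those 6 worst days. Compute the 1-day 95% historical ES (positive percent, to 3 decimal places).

The 6 worst returns sum to -38.36%.
ES = −(-38.36%) / 6 = 6.3933…% ≈ 6.393%.

6.393%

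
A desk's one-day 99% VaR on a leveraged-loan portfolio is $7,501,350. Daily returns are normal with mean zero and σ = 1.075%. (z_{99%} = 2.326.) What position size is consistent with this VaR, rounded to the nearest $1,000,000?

$300,000,000

VaR as a fraction of value: z·σ = 2.326 × 1.075% = 2.50045%.
Position = $7,501,350 / 0.0250045 = $300,000,000.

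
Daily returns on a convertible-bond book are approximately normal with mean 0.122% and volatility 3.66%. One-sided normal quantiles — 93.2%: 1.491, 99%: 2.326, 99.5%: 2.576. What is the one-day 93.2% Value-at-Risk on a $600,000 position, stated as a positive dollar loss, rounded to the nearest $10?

$32,010

VaR = −μ + z·σ = −(0.122%) + 1.491 × 3.66% = 5.335%.
On $600,000: 0.05335 × $600,000 = $32,010.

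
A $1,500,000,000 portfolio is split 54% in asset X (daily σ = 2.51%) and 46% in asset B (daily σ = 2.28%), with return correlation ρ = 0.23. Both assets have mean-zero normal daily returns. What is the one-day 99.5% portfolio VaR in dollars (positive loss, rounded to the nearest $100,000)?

σ_p² = 0.54²·2.51² + 0.46²·2.28² + 2·0.23·0.54·0.46·2.51·2.28 = 3.5910 (%²).
σ_p = √3.5910 = 1.895%.
At 99.5%, z = 2.576.
VaR = 2.576 × 1.895% = 4.882%; on $1,500,000,000 that is $73,230,000.

$73,200,000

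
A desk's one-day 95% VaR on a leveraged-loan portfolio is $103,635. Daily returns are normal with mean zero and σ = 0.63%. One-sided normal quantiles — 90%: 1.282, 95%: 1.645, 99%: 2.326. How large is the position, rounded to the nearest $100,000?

VaR as a fraction of value: z·σ = 1.645 × 0.63% = 1.03635%.
Position = $103,635 / 0.0103635 = $10,000,000.

$10,000,000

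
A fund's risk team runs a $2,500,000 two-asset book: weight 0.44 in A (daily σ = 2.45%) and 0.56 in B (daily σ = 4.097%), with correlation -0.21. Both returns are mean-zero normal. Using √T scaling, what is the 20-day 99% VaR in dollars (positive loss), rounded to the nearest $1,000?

σ_p = √(0.44²·2.45² + 0.56²·4.097² + 2·-0.21·0.44·0.56·2.45·4.097) = 2.321%.
σ_{20d} = 2.321% × √20 = 10.380%.
z(99%) = 2.326.
VaR = 2.326 × 10.380% = 24.144%; on $2,500,000 that is $603,600.

$604,000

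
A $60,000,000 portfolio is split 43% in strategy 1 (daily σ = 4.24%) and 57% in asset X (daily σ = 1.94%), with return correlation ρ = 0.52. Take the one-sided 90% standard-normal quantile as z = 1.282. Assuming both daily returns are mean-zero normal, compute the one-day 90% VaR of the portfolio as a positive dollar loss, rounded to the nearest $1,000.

$1,983,000

σ_p² = 0.43²·4.24² + 0.57²·1.94² + 2·0.52·0.43·0.57·4.24·1.94 = 6.6436 (%²).
σ_p = √6.6436 = 2.578%.
VaR = 1.282 × 2.578% = 3.305%; on $60,000,000 that is $1,983,000.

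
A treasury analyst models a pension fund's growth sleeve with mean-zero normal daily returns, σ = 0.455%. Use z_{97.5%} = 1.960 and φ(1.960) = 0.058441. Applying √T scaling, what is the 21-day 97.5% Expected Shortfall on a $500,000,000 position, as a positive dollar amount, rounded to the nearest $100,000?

$24,400,000

σ_{21d} = 0.455% × √21 = 2.085%.
ES multiplier = φ(z)/(1−α) = 0.058441/0.025 = 2.338.
ES = 2.085% × 2.338 = 4.875%; on $500,000,000: $24,375,000.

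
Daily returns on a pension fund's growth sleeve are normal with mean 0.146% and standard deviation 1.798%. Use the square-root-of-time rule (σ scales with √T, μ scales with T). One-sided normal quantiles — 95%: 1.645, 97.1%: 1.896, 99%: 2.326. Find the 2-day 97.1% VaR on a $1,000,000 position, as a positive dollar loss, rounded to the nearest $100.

$45,300

σ_{2d} = 1.798% × √2 = 2.543%; μ_{2d} = 2 × 0.146% = 0.292%.
VaR = −(0.292%) + 1.896 × 2.543% = 4.530%.
On $1,000,000: 0.04530 × $1,000,000 = $45,300.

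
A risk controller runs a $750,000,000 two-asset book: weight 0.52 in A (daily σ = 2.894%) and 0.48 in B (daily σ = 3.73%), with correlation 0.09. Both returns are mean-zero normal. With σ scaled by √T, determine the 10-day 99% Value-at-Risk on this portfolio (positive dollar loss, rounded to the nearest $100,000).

σ_p = √(0.52²·2.894² + 0.48²·3.73² + 2·0.09·0.52·0.48·2.894·3.73) = 2.440%.
σ_{10d} = 2.440% × √10 = 7.716%.
z(99%) = 2.326.
VaR = 2.326 × 7.716% = 17.947%; on $750,000,000 that is $134,602,500.

$134,600,000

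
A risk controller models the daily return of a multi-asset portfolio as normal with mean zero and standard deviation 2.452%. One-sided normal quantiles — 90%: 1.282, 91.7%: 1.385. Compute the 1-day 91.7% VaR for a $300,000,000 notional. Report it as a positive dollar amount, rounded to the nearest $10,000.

$10,190,000

VaR = z·σ = 1.385 × 2.452% = 3.396%.
On $300,000,000: 0.03396 × $300,000,000 = $10,188,000.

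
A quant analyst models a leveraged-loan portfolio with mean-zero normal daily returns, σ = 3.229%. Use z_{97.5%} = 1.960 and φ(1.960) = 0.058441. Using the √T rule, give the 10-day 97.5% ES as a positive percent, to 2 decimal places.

σ_{10d} = 3.229% × √10 = 10.211%.
ES multiplier = φ(z)/(1−α) = 0.058441/0.025 = 2.338.
ES = 10.211% × 2.338 = 23.873%.

23.87%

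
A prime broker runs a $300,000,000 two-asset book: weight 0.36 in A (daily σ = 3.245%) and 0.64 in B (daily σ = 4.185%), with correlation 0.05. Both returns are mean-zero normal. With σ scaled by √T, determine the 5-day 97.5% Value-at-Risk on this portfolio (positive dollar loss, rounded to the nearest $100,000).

$39,100,000

σ_p = √(0.36²·3.245² + 0.64²·4.185² + 2·0.05·0.36·0.64·3.245·4.185) = 2.975%.
σ_{5d} = 2.975% × √5 = 6.652%.
z(97.5%) = 1.960.
VaR = 1.960 × 6.652% = 13.038%; on $300,000,000 that is $39,114,000.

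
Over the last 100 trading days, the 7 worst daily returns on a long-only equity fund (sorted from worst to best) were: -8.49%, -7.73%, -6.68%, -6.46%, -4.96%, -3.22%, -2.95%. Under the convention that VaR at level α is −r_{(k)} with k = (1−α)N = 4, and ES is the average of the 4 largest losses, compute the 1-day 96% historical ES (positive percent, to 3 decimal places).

The 4 worst returns sum to -29.36%.
ES = −(-29.36%) / 4 = 7.34% ≈ 7.340%.

7.340%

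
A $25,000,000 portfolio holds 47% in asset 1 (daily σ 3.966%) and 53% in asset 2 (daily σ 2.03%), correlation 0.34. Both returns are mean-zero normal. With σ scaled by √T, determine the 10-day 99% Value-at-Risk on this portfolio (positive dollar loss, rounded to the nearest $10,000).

$4,500,000

σ_p = √(0.47²·3.966² + 0.53²·2.03² + 2·0.34·0.47·0.53·3.966·2.03) = 2.449%.
σ_{10d} = 2.449% × √10 = 7.744%.
z(99%) = 2.326.
VaR = 2.326 × 7.744% = 18.013%; on $25,000,000 that is $4,503,250.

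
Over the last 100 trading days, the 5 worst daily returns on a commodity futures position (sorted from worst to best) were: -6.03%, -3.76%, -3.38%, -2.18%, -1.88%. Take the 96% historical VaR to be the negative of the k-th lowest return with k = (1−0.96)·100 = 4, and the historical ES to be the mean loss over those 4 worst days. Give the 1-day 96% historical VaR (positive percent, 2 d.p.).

k = 4; the 4th lowest return is -2.18%, so VaR = 2.18%.

2.18%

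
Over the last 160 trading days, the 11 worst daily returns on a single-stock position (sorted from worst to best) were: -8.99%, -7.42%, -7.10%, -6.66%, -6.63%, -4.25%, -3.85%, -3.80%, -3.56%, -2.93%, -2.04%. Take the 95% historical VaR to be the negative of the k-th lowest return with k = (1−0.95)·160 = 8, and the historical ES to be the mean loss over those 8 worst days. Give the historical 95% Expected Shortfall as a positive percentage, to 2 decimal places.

The 8 worst returns sum to -48.70%.
ES = −(-48.70%) / 8 = 6.0875% ≈ 6.09%.

6.09%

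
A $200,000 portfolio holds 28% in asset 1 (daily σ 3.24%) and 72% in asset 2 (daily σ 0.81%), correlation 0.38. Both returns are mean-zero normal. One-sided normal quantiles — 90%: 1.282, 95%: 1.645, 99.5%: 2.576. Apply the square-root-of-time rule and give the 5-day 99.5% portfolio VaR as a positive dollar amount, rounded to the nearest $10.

$14,410

σ_p = √(0.28²·3.24² + 0.72²·0.81² + 2·0.38·0.28·0.72·3.24·0.81) = 1.251%.
σ_{5d} = 1.251% × √5 = 2.797%.
VaR = 2.576 × 2.797% = 7.205%; on $200,000 that is $14,410.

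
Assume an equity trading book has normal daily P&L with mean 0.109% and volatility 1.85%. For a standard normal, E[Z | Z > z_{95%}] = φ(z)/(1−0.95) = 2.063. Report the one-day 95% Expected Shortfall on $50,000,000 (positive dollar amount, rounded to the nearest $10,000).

$1,850,000

ES = −(0.109%) + 1.85% × 2.063 = 3.708%.
On $50,000,000: 0.03708 × $50,000,000 = $1,854,000.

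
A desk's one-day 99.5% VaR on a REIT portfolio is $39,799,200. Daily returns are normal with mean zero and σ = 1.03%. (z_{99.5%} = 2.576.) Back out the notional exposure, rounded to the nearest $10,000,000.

$1,500,000,000

VaR as a fraction of value: z·σ = 2.576 × 1.03% = 2.65328%.
Position = $39,799,200 / 0.0265328 = $1,500,000,000.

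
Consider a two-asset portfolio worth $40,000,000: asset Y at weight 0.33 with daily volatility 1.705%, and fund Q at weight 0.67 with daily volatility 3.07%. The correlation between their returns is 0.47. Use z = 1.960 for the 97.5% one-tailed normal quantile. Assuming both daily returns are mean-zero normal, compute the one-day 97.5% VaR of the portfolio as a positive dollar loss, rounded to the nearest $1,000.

$1,861,000

σ_p² = 0.33²·1.705² + 0.67²·3.07² + 2·0.47·0.33·0.67·1.705·3.07 = 5.6353 (%²).
σ_p = √5.6353 = 2.374%.
VaR = 1.960 × 2.374% = 4.653%; on $40,000,000 that is $1,861,200.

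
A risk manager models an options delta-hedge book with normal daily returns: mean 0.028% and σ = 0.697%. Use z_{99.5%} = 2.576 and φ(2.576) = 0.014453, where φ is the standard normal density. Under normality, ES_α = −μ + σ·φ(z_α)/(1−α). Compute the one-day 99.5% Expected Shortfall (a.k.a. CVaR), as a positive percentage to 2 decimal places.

Tail multiplier: φ(z)/(1−α) = 0.014453 / 0.005 = 2.891.
ES = −(0.028%) + 0.697% × 2.891 = 1.987%.

1.99%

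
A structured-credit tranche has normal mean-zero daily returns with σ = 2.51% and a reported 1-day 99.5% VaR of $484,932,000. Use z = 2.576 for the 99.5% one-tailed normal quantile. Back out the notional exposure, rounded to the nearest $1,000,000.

VaR as a fraction of value: z·σ = 2.576 × 2.51% = 6.46576%.
Position = $484,932,000 / 0.0646576 = $7,500,000,000.

$7,500,000,000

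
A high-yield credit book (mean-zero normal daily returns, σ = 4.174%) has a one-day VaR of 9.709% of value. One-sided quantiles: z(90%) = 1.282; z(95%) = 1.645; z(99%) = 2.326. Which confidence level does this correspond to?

Implied z = VaR/σ = 9.709 / 4.174 = 2.326.
This matches z(99%) = 2.326.

99%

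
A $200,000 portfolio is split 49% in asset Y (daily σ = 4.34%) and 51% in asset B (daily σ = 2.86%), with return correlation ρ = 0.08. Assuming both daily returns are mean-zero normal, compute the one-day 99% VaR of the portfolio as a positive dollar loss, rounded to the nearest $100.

σ_p² = 0.49²·4.34² + 0.51²·2.86² + 2·0.08·0.49·0.51·4.34·2.86 = 7.1462 (%²).
σ_p = √7.1462 = 2.673%.
At 99%, z = 2.326.
VaR = 2.326 × 2.673% = 6.217%; on $200,000 that is $12,434.

$12,400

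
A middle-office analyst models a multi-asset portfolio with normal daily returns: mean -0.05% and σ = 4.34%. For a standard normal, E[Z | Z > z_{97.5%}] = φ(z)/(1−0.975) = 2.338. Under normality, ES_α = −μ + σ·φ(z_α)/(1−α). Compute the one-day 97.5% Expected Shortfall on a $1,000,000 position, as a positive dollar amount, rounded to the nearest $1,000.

ES = −(-0.05%) + 4.34% × 2.338 = 10.197%.
On $1,000,000: 0.10197 × $1,000,000 = $101,970.

$102,000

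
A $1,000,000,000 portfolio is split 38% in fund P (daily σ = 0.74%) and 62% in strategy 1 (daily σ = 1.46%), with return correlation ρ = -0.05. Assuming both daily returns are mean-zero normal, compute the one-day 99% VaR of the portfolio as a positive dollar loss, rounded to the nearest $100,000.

σ_p² = 0.38²·0.74² + 0.62²·1.46² + 2·-0.05·0.38·0.62·0.74·1.46 = 0.8730 (%²).
σ_p = √0.8730 = 0.934%.
At 99%, z = 2.326.
VaR = 2.326 × 0.934% = 2.172%; on $1,000,000,000 that is $21,720,000.

$21,700,000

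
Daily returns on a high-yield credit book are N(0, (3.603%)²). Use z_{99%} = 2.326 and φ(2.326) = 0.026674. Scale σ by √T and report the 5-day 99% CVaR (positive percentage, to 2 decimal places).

21.49%

σ_{5d} = 3.603% × √5 = 8.057%.
ES multiplier = φ(z)/(1−α) = 0.026674/0.01 = 2.667.
ES = 8.057% × 2.667 = 21.488%.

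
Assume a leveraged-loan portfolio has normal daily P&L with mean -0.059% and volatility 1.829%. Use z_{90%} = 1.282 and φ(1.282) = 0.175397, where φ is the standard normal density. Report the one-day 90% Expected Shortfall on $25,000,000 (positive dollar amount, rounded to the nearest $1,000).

$817,000

Tail multiplier: φ(z)/(1−α) = 0.175397 / 0.1 = 1.754.
ES = −(-0.059%) + 1.829% × 1.754 = 3.267%.
On $25,000,000: 0.03267 × $25,000,000 = $816,750.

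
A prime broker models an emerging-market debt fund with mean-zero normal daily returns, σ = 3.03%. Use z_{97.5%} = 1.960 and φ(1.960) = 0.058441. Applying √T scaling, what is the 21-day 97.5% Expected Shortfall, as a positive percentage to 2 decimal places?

σ_{21d} = 3.03% × √21 = 13.885%.
ES multiplier = φ(z)/(1−α) = 0.058441/0.025 = 2.338.
ES = 13.885% × 2.338 = 32.463%.

32.46%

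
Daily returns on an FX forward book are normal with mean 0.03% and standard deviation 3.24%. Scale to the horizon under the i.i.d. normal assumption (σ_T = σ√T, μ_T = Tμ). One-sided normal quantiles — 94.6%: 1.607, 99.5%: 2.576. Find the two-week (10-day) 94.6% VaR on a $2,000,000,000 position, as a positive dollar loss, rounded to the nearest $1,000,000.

σ_{10d} = 3.24% × √10 = 10.246%; μ_{10d} = 10 × 0.03% = 0.300%.
VaR = −(0.300%) + 1.607 × 10.246% = 16.165%.
On $2,000,000,000: 0.16165 × $2,000,000,000 = $323,300,000.

$323,000,000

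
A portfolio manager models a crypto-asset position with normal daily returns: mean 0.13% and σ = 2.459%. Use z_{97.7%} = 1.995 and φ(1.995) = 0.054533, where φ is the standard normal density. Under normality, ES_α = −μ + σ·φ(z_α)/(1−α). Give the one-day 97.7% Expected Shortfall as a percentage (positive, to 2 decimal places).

Tail multiplier: φ(z)/(1−α) = 0.054533 / 0.023 = 2.371.
ES = −(0.13%) + 2.459% × 2.371 = 5.700%.

5.70%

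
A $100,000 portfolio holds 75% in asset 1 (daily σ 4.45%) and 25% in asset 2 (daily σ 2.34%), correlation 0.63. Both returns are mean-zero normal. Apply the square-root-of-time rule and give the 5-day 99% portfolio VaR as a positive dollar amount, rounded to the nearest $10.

$19,420

σ_p = √(0.75²·4.45² + 0.25²·2.34² + 2·0.63·0.75·0.25·4.45·2.34) = 3.734%.
σ_{5d} = 3.734% × √5 = 8.349%.
z(99%) = 2.326.
VaR = 2.326 × 8.349% = 19.420%; on $100,000 that is $19,420.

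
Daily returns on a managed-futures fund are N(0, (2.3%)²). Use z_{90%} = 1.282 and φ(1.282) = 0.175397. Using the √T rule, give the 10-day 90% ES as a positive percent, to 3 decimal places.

σ_{10d} = 2.3% × √10 = 7.273%.
ES multiplier = φ(z)/(1−α) = 0.175397/0.1 = 1.754.
ES = 7.273% × 1.754 = 12.757%.

12.757%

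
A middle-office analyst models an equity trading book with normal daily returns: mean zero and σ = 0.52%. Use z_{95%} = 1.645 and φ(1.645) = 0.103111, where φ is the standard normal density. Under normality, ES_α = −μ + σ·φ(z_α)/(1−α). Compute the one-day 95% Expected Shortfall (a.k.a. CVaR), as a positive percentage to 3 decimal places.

1.072%

Tail multiplier: φ(z)/(1−α) = 0.103111 / 0.05 = 2.062.
ES = 0.52% × 2.062 = 1.072%.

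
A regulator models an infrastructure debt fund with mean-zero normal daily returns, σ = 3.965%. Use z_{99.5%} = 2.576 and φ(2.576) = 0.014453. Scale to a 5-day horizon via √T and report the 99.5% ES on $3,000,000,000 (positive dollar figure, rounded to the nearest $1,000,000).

$769,000,000

σ_{5d} = 3.965% × √5 = 8.866%.
ES multiplier = φ(z)/(1−α) = 0.014453/0.005 = 2.891.
ES = 8.866% × 2.891 = 25.632%; on $3,000,000,000: $768,960,000.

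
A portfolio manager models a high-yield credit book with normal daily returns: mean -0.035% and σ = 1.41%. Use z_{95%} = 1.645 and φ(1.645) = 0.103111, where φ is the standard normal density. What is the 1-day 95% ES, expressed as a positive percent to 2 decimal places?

Tail multiplier: φ(z)/(1−α) = 0.103111 / 0.05 = 2.062.
ES = −(-0.035%) + 1.41% × 2.062 = 2.942%.

2.94%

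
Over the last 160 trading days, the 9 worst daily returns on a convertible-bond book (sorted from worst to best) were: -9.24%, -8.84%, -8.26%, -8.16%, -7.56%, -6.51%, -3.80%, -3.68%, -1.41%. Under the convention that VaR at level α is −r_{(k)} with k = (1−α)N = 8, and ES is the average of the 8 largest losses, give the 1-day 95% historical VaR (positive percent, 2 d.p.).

k = 8; the 8th lowest return is -3.68%, so VaR = 3.68%.

3.68%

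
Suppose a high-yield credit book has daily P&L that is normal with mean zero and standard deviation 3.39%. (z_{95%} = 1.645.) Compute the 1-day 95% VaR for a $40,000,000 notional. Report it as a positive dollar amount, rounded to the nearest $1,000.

VaR = z·σ = 1.645 × 3.39% = 5.577%.
On $40,000,000: 0.05577 × $40,000,000 = $2,230,800.

$2,231,000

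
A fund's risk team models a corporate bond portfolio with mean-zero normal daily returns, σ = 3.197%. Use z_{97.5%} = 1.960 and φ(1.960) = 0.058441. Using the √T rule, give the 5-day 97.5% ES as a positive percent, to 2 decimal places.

σ_{5d} = 3.197% × √5 = 7.149%.
ES multiplier = φ(z)/(1−α) = 0.058441/0.025 = 2.338.
ES = 7.149% × 2.338 = 16.714%.

16.71%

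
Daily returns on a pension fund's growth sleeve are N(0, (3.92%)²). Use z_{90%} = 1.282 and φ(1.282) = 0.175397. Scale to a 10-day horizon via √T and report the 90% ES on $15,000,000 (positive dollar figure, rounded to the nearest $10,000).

σ_{10d} = 3.92% × √10 = 12.396%.
ES multiplier = φ(z)/(1−α) = 0.175397/0.1 = 1.754.
ES = 12.396% × 1.754 = 21.743%; on $15,000,000: $3,261,450.

$3,260,000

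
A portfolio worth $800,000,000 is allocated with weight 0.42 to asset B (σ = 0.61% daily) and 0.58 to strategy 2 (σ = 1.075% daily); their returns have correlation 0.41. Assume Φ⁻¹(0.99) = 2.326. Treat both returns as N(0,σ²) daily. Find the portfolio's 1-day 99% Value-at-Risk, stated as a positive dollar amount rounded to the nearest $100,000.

$14,200,000

σ_p² = 0.42²·0.61² + 0.58²·1.075² + 2·0.41·0.42·0.58·0.61·1.075 = 0.5854 (%²).
σ_p = √0.5854 = 0.765%.
VaR = 2.326 × 0.765% = 1.779%; on $800,000,000 that is $14,232,000.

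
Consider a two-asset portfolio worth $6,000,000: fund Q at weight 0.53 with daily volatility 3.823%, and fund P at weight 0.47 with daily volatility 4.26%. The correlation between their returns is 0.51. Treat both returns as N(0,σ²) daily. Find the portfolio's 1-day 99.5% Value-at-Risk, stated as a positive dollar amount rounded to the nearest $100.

σ_p² = 0.53²·3.823² + 0.47²·4.26² + 2·0.51·0.53·0.47·3.823·4.26 = 12.2522 (%²).
σ_p = √12.2522 = 3.500%.
At 99.5%, z = 2.576.
VaR = 2.576 × 3.500% = 9.016%; on $6,000,000 that is $540,960.

$541,000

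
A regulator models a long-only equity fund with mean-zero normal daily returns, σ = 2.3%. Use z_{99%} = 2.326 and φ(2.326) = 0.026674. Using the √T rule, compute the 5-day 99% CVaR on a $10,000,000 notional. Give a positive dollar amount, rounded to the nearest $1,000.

$1,372,000

σ_{5d} = 2.3% × √5 = 5.143%.
ES multiplier = φ(z)/(1−α) = 0.026674/0.01 = 2.667.
ES = 5.143% × 2.667 = 13.716%; on $10,000,000: $1,371,600.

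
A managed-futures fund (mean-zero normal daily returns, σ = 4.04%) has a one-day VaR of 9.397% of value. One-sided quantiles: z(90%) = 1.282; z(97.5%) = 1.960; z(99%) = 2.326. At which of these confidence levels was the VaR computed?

Implied z = VaR/σ = 9.397 / 4.04 = 2.326.
This matches z(99%) = 2.326.

99%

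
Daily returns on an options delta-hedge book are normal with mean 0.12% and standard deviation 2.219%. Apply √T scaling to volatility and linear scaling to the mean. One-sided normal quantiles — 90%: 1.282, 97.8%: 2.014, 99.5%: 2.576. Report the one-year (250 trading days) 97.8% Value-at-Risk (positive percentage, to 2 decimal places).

40.66%

σ_{250d} = 2.219% × √250 = 35.085%; μ_{250d} = 250 × 0.12% = 30.000%.
VaR = −(30.000%) + 2.014 × 35.085% = 40.661%.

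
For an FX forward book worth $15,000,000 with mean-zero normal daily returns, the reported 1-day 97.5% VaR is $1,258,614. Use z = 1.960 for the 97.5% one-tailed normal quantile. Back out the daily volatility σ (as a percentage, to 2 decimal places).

4.28%

VaR as a fraction: $1,258,614 / $15,000,000 = 8.391%.
σ = VaR / z = 8.391% / 1.960 = 4.281%.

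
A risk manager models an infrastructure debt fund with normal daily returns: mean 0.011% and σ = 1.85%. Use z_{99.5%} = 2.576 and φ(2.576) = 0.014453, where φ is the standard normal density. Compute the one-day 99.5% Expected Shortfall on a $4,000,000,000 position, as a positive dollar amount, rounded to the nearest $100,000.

$213,500,000

Tail multiplier: φ(z)/(1−α) = 0.014453 / 0.005 = 2.891.
ES = −(0.011%) + 1.85% × 2.891 = 5.337%.
On $4,000,000,000: 0.05337 × $4,000,000,000 = $213,480,000.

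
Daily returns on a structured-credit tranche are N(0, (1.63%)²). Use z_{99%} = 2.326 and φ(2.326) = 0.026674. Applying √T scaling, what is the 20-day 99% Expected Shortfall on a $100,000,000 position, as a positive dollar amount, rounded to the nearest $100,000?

$19,400,000

σ_{20d} = 1.63% × √20 = 7.290%.
ES multiplier = φ(z)/(1−α) = 0.026674/0.01 = 2.667.
ES = 7.290% × 2.667 = 19.442%; on $100,000,000: $19,442,000.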